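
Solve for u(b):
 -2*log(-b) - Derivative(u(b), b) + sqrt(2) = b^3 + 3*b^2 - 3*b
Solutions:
 u(b) = C1 - b^4/4 - b^3 + 3*b^2/2 - 2*b*log(-b) + b*(sqrt(2) + 2)


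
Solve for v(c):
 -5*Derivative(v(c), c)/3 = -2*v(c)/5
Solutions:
 v(c) = C1*exp(6*c/25)


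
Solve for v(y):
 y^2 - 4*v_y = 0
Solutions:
 v(y) = C1 + y^3/12


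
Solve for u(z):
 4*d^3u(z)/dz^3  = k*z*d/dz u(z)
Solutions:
 u(z) = C1 + Integral(C2*airyai(2^(1/3)*k^(1/3)*z/2) + C3*airybi(2^(1/3)*k^(1/3)*z/2), z)


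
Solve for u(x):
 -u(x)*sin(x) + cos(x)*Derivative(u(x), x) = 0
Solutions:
 u(x) = C1/cos(x)


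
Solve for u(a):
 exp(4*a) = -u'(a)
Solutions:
 u(a) = C1 - exp(4*a)/4


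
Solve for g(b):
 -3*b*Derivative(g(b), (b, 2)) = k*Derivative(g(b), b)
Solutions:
 g(b) = C1 + b^(1 - re(k)/3)*(C2*sin(log(b)*Abs(im(k))/3) + C3*cos(log(b)*im(k)/3))


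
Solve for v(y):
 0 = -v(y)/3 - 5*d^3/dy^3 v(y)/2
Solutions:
 v(y) = C3*exp(-15^(2/3)*2^(1/3)*y/15) + (C1*sin(2^(1/3)*3^(1/6)*5^(2/3)*y/10) + C2*cos(2^(1/3)*3^(1/6)*5^(2/3)*y/10))*exp(15^(2/3)*2^(1/3)*y/30)


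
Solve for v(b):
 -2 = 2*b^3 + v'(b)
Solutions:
 v(b) = C1 - b^4/2 - 2*b


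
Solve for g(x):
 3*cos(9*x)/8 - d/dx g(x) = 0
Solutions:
 g(x) = C1 + sin(9*x)/24


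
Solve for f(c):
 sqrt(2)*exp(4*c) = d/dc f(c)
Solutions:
 f(c) = C1 + sqrt(2)*exp(4*c)/4


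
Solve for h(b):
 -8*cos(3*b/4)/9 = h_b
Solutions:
 h(b) = C1 - 32*sin(3*b/4)/27


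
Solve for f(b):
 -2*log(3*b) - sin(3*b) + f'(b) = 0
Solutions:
 f(b) = C1 + 2*b*log(b) - 2*b + 2*b*log(3) - cos(3*b)/3


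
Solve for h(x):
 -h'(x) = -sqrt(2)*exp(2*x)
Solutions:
 h(x) = C1 + sqrt(2)*exp(2*x)/2


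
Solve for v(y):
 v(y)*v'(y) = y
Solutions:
 v(y) = -sqrt(C1 + y^2)
 v(y) = sqrt(C1 + y^2)


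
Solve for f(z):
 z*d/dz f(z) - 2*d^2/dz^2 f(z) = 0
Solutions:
 f(z) = C1 + C2*erfi(z/2)


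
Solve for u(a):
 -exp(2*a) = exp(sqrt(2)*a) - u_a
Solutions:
 u(a) = C1 + exp(2*a)/2 + sqrt(2)*exp(sqrt(2)*a)/2


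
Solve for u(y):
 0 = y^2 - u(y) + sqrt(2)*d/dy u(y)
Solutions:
 u(y) = C1*exp(sqrt(2)*y/2) + y^2 + 2*sqrt(2)*y + 4


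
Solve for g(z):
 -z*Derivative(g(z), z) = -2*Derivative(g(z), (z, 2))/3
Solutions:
 g(z) = C1 + C2*erfi(sqrt(3)*z/2)


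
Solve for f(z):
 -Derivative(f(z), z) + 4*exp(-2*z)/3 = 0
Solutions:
 f(z) = C1 - 2*exp(-2*z)/3


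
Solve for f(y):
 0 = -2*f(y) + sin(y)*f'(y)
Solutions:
 f(y) = C1*(cos(y) - 1)/(cos(y) + 1)


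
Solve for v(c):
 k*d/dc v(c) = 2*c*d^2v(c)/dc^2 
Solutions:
 v(c) = C1 + c^(re(k)/2 + 1)*(C2*sin(log(c)*Abs(im(k))/2) + C3*cos(log(c)*im(k)/2))


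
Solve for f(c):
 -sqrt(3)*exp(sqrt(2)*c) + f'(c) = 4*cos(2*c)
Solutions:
 f(c) = C1 + sqrt(6)*exp(sqrt(2)*c)/2 + 2*sin(2*c)


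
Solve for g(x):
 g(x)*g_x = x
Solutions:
 g(x) = -sqrt(C1 + x^2)
 g(x) = sqrt(C1 + x^2)


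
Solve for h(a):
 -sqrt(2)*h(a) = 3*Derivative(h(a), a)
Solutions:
 h(a) = C1*exp(-sqrt(2)*a/3)


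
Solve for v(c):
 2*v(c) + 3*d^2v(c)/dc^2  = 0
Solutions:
 v(c) = C1*sin(sqrt(6)*c/3) + C2*cos(sqrt(6)*c/3)


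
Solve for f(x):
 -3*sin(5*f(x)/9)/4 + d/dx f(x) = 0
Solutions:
 -3*x/4 + 9*log(cos(5*f(x)/9) - 1)/10 - 9*log(cos(5*f(x)/9) + 1)/10 = C1


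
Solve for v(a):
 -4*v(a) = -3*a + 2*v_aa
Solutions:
 v(a) = C1*sin(sqrt(2)*a) + C2*cos(sqrt(2)*a) + 3*a/4


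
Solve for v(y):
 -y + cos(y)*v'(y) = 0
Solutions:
 v(y) = C1 + Integral(y/cos(y), y)


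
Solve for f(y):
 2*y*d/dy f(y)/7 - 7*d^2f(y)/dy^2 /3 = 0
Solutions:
 f(y) = C1 + C2*erfi(sqrt(3)*y/7)


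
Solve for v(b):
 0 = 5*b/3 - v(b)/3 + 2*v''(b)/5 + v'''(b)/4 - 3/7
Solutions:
 v(b) = C1*exp(-b*(32*2^(2/3)/(15*sqrt(3065) + 869)^(1/3) + 2^(1/3)*(15*sqrt(3065) + 869)^(1/3) + 16)/30)*sin(2^(1/3)*sqrt(3)*b*(-(15*sqrt(3065) + 869)^(1/3) + 32*2^(1/3)/(15*sqrt(3065) + 869)^(1/3))/30) + C2*exp(-b*(32*2^(2/3)/(15*sqrt(3065) + 869)^(1/3) + 2^(1/3)*(15*sqrt(3065) + 869)^(1/3) + 16)/30)*cos(2^(1/3)*sqrt(3)*b*(-(15*sqrt(3065) + 869)^(1/3) + 32*2^(1/3)/(15*sqrt(3065) + 869)^(1/3))/30) + C3*exp(b*(-8 + 32*2^(2/3)/(15*sqrt(3065) + 869)^(1/3) + 2^(1/3)*(15*sqrt(3065) + 869)^(1/3))/15) + 5*b - 9/7


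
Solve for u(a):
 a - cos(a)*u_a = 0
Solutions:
 u(a) = C1 + Integral(a/cos(a), a)


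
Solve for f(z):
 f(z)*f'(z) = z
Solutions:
 f(z) = -sqrt(C1 + z^2)
 f(z) = sqrt(C1 + z^2)


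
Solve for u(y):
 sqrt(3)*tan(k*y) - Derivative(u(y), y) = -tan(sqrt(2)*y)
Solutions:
 u(y) = C1 + sqrt(3)*Piecewise((-log(cos(k*y))/k, Ne(k, 0)), (0, True)) - sqrt(2)*log(cos(sqrt(2)*y))/2


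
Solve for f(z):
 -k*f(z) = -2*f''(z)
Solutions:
 f(z) = C1*exp(-sqrt(2)*sqrt(k)*z/2) + C2*exp(sqrt(2)*sqrt(k)*z/2)


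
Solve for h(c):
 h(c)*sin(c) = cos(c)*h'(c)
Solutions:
 h(c) = C1/cos(c)


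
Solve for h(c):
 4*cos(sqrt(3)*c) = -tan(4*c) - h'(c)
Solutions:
 h(c) = C1 + log(cos(4*c))/4 - 4*sqrt(3)*sin(sqrt(3)*c)/3


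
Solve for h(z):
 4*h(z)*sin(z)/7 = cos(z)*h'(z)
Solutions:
 h(z) = C1/cos(z)^(4/7)


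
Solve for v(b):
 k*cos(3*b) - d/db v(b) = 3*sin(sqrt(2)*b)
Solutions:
 v(b) = C1 + k*sin(3*b)/3 + 3*sqrt(2)*cos(sqrt(2)*b)/2


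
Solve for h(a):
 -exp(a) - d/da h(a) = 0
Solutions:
 h(a) = C1 - exp(a)


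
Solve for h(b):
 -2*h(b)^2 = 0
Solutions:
 h(b) = 0


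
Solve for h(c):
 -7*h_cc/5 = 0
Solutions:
 h(c) = C1 + C2*c


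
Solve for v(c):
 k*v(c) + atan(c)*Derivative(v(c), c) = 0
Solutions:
 v(c) = C1*exp(-k*Integral(1/atan(c), c))


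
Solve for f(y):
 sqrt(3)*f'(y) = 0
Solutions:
 f(y) = C1


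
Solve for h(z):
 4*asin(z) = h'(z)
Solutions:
 h(z) = C1 + 4*z*asin(z) + 4*sqrt(1 - z^2)


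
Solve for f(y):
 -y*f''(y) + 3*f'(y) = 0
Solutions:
 f(y) = C1 + C2*y^4


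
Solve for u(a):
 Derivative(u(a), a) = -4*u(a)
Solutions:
 u(a) = C1*exp(-4*a)


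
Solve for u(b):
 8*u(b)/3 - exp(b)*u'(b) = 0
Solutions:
 u(b) = C1*exp(-8*exp(-b)/3)


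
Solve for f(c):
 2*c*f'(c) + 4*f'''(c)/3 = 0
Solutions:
 f(c) = C1 + Integral(C2*airyai(-2^(2/3)*3^(1/3)*c/2) + C3*airybi(-2^(2/3)*3^(1/3)*c/2), c)


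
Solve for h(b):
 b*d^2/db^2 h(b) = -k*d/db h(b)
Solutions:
 h(b) = C1 + b^(1 - re(k))*(C2*sin(log(b)*Abs(im(k))) + C3*cos(log(b)*im(k)))


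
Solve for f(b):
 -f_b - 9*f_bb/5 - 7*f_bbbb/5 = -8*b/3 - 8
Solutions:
 f(b) = C1 + C2*exp(b*(-6*98^(1/3)/(35 + sqrt(1981))^(1/3) + 28^(1/3)*(35 + sqrt(1981))^(1/3))/28)*sin(sqrt(3)*b*(6*98^(1/3)/(35 + sqrt(1981))^(1/3) + 28^(1/3)*(35 + sqrt(1981))^(1/3))/28) + C3*exp(b*(-6*98^(1/3)/(35 + sqrt(1981))^(1/3) + 28^(1/3)*(35 + sqrt(1981))^(1/3))/28)*cos(sqrt(3)*b*(6*98^(1/3)/(35 + sqrt(1981))^(1/3) + 28^(1/3)*(35 + sqrt(1981))^(1/3))/28) + C4*exp(-b*(-6*98^(1/3)/(35 + sqrt(1981))^(1/3) + 28^(1/3)*(35 + sqrt(1981))^(1/3))/14) + 4*b^2/3 + 16*b/5


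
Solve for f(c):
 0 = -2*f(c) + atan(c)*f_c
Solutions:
 f(c) = C1*exp(2*Integral(1/atan(c), c))


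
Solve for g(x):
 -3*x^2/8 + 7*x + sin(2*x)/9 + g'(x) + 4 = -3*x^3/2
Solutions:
 g(x) = C1 - 3*x^4/8 + x^3/8 - 7*x^2/2 - 4*x + cos(2*x)/18


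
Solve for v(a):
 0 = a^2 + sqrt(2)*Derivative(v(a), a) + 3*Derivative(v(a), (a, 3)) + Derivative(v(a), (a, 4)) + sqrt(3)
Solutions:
 v(a) = C1 + C2*exp(a*(-1 + 1/(2*(sqrt(2)/2 + 1 + sqrt(-4 + (sqrt(2) + 2)^2)/2)^(1/3)) + (sqrt(2)/2 + 1 + sqrt(-4 + (sqrt(2) + 2)^2)/2)^(1/3)/2))*sin(sqrt(3)*a*(-(27*sqrt(2)/2 + 27 + 27*sqrt(-4 + (sqrt(2) + 2)^2)/2)^(1/3) + 9/(27*sqrt(2)/2 + 27 + 27*sqrt(-4 + (sqrt(2) + 2)^2)/2)^(1/3))/6) + C3*exp(a*(-1 + 1/(2*(sqrt(2)/2 + 1 + sqrt(-4 + (sqrt(2) + 2)^2)/2)^(1/3)) + (sqrt(2)/2 + 1 + sqrt(-4 + (sqrt(2) + 2)^2)/2)^(1/3)/2))*cos(sqrt(3)*a*(-(27*sqrt(2)/2 + 27 + 27*sqrt(-4 + (sqrt(2) + 2)^2)/2)^(1/3) + 9/(27*sqrt(2)/2 + 27 + 27*sqrt(-4 + (sqrt(2) + 2)^2)/2)^(1/3))/6) + C4*exp(-a*((sqrt(2)/2 + 1 + sqrt(-4 + (sqrt(2) + 2)^2)/2)^(-1/3) + 1 + (sqrt(2)/2 + 1 + sqrt(-4 + (sqrt(2) + 2)^2)/2)^(1/3))) - sqrt(2)*a^3/6 - sqrt(6)*a/2 + 3*a


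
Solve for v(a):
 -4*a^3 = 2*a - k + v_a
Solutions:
 v(a) = C1 - a^4 - a^2 + a*k


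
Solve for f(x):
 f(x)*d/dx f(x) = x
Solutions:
 f(x) = -sqrt(C1 + x^2)
 f(x) = sqrt(C1 + x^2)


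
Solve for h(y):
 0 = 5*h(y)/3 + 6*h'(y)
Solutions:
 h(y) = C1*exp(-5*y/18)


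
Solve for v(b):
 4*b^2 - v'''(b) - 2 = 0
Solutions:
 v(b) = C1 + C2*b + C3*b^2 + b^5/15 - b^3/3


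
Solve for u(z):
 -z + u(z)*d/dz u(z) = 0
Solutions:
 u(z) = -sqrt(C1 + z^2)
 u(z) = sqrt(C1 + z^2)


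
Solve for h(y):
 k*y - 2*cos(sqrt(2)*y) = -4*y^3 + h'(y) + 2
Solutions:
 h(y) = C1 + k*y^2/2 + y^4 - 2*y - sqrt(2)*sin(sqrt(2)*y)


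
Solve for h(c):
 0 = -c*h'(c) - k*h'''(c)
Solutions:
 h(c) = C1 + Integral(C2*airyai(c*(-1/k)^(1/3)) + C3*airybi(c*(-1/k)^(1/3)), c)


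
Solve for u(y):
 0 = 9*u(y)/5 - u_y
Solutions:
 u(y) = C1*exp(9*y/5)


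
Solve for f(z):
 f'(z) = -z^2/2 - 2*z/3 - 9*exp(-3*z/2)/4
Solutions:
 f(z) = C1 - z^3/6 - z^2/3 + 3*exp(-3*z/2)/2


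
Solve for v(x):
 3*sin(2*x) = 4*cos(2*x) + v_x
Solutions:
 v(x) = C1 - 2*sin(2*x) - 3*cos(2*x)/2


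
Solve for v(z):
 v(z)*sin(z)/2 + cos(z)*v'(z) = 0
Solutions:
 v(z) = C1*sqrt(cos(z))


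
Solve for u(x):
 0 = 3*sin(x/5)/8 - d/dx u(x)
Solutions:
 u(x) = C1 - 15*cos(x/5)/8


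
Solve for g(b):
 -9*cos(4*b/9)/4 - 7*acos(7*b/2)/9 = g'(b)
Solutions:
 g(b) = C1 - 7*b*acos(7*b/2)/9 + sqrt(4 - 49*b^2)/9 - 81*sin(4*b/9)/16


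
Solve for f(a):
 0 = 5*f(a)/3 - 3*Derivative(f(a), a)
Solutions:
 f(a) = C1*exp(5*a/9)


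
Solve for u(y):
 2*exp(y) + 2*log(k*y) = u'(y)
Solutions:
 u(y) = C1 + 2*y*log(k*y) - 2*y + 2*exp(y)


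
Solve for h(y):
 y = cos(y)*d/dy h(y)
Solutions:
 h(y) = C1 + Integral(y/cos(y), y)


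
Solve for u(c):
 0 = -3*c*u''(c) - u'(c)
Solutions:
 u(c) = C1 + C2*c^(2/3)


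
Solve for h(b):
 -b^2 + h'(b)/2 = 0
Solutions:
 h(b) = C1 + 2*b^3/3


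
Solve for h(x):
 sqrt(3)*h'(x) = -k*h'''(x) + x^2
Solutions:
 h(x) = C1 + C2*exp(-3^(1/4)*x*sqrt(-1/k)) + C3*exp(3^(1/4)*x*sqrt(-1/k)) - 2*k*x/3 + sqrt(3)*x^3/9


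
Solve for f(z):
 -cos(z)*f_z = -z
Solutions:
 f(z) = C1 + Integral(z/cos(z), z)


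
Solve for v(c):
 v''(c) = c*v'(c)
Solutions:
 v(c) = C1 + C2*erfi(sqrt(2)*c/2)


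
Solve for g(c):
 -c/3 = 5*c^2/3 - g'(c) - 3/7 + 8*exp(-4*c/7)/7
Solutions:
 g(c) = C1 + 5*c^3/9 + c^2/6 - 3*c/7 - 2*exp(-4*c/7)


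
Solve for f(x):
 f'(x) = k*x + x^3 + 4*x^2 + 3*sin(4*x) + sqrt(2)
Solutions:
 f(x) = C1 + k*x^2/2 + x^4/4 + 4*x^3/3 + sqrt(2)*x - 3*cos(4*x)/4


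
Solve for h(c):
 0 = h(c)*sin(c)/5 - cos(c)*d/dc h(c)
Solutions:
 h(c) = C1/cos(c)^(1/5)


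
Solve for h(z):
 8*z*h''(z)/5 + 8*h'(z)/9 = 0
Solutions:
 h(z) = C1 + C2*z^(4/9)


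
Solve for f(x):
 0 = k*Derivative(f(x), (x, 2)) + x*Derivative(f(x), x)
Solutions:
 f(x) = C1 + C2*sqrt(k)*erf(sqrt(2)*x*sqrt(1/k)/2)


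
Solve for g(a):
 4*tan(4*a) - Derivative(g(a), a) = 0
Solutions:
 g(a) = C1 - log(cos(4*a))


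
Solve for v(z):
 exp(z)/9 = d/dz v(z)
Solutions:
 v(z) = C1 + exp(z)/9


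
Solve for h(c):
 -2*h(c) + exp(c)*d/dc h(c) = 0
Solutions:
 h(c) = C1*exp(-2*exp(-c))


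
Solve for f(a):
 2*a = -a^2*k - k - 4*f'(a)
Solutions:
 f(a) = C1 - a^3*k/12 - a^2/4 - a*k/4


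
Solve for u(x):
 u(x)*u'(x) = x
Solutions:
 u(x) = -sqrt(C1 + x^2)
 u(x) = sqrt(C1 + x^2)


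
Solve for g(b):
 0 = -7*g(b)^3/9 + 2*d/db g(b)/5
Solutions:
 g(b) = -3*sqrt(-1/(C1 + 35*b))
 g(b) = 3*sqrt(-1/(C1 + 35*b))


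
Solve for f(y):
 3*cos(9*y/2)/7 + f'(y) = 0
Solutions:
 f(y) = C1 - 2*sin(9*y/2)/21


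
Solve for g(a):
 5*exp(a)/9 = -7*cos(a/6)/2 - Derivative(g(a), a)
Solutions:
 g(a) = C1 - 5*exp(a)/9 - 21*sin(a/6)


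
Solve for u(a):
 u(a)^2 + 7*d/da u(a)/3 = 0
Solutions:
 u(a) = 7/(C1 + 3*a)


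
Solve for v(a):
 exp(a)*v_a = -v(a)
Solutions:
 v(a) = C1*exp(exp(-a))


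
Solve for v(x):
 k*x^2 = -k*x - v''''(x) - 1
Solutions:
 v(x) = C1 + C2*x + C3*x^2 + C4*x^3 - k*x^6/360 - k*x^5/120 - x^4/24


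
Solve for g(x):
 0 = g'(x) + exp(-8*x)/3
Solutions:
 g(x) = C1 + exp(-8*x)/24


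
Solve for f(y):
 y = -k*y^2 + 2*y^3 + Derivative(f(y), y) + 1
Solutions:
 f(y) = C1 + k*y^3/3 - y^4/2 + y^2/2 - y


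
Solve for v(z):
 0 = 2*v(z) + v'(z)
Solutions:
 v(z) = C1*exp(-2*z)


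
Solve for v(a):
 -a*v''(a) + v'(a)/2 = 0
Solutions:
 v(a) = C1 + C2*a^(3/2)


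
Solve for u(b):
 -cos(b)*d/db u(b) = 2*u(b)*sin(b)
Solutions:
 u(b) = C1*cos(b)^2


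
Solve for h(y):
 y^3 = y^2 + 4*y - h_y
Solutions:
 h(y) = C1 - y^4/4 + y^3/3 + 2*y^2


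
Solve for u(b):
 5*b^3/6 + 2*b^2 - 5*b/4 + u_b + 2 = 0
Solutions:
 u(b) = C1 - 5*b^4/24 - 2*b^3/3 + 5*b^2/8 - 2*b


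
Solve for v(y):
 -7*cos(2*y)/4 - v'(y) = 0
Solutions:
 v(y) = C1 - 7*sin(2*y)/8


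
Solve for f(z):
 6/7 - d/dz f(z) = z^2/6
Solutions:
 f(z) = C1 - z^3/18 + 6*z/7


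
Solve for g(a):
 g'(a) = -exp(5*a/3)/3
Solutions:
 g(a) = C1 - exp(5*a/3)/5


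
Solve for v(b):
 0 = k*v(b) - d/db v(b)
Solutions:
 v(b) = C1*exp(b*k)


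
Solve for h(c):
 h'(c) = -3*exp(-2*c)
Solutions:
 h(c) = C1 + 3*exp(-2*c)/2


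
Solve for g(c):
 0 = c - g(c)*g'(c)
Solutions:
 g(c) = -sqrt(C1 + c^2)
 g(c) = sqrt(C1 + c^2)


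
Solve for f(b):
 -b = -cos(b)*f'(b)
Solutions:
 f(b) = C1 + Integral(b/cos(b), b)


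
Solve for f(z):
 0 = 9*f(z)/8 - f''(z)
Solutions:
 f(z) = C1*exp(-3*sqrt(2)*z/4) + C2*exp(3*sqrt(2)*z/4)


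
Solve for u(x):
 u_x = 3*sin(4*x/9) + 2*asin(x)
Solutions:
 u(x) = C1 + 2*x*asin(x) + 2*sqrt(1 - x^2) - 27*cos(4*x/9)/4


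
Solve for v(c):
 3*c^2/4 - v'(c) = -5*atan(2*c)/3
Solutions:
 v(c) = C1 + c^3/4 + 5*c*atan(2*c)/3 - 5*log(4*c^2 + 1)/12


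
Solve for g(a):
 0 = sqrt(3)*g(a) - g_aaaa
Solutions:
 g(a) = C1*exp(-3^(1/8)*a) + C2*exp(3^(1/8)*a) + C3*sin(3^(1/8)*a) + C4*cos(3^(1/8)*a)


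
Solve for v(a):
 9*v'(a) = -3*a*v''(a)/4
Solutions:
 v(a) = C1 + C2/a^11


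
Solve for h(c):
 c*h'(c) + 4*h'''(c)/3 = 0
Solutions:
 h(c) = C1 + Integral(C2*airyai(-6^(1/3)*c/2) + C3*airybi(-6^(1/3)*c/2), c)


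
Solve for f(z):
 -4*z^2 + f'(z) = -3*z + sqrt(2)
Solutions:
 f(z) = C1 + 4*z^3/3 - 3*z^2/2 + sqrt(2)*z


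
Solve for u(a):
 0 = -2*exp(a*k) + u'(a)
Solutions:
 u(a) = C1 + 2*exp(a*k)/k


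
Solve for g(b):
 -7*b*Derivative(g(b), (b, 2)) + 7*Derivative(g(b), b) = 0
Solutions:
 g(b) = C1 + C2*b^2


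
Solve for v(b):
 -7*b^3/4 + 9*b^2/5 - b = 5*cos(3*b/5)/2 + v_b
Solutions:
 v(b) = C1 - 7*b^4/16 + 3*b^3/5 - b^2/2 - 25*sin(3*b/5)/6


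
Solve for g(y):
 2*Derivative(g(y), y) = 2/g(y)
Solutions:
 g(y) = -sqrt(C1 + 2*y)
 g(y) = sqrt(C1 + 2*y)


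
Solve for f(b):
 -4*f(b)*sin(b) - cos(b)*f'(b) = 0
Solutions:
 f(b) = C1*cos(b)^4


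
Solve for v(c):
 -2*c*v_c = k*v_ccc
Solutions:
 v(c) = C1 + Integral(C2*airyai(2^(1/3)*c*(-1/k)^(1/3)) + C3*airybi(2^(1/3)*c*(-1/k)^(1/3)), c)


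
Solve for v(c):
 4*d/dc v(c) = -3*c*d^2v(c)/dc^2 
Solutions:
 v(c) = C1 + C2/c^(1/3)


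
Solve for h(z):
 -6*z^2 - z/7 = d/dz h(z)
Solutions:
 h(z) = C1 - 2*z^3 - z^2/14


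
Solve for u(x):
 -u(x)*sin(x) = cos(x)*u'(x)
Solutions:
 u(x) = C1*cos(x)


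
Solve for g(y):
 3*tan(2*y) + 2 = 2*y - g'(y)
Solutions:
 g(y) = C1 + y^2 - 2*y + 3*log(cos(2*y))/2


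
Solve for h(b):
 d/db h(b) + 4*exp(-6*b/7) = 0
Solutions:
 h(b) = C1 + 14*exp(-6*b/7)/3


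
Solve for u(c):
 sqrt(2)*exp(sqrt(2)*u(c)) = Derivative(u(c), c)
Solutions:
 u(c) = sqrt(2)*(2*log(-1/(C1 + sqrt(2)*c)) - log(2))/4


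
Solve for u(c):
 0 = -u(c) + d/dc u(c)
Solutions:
 u(c) = C1*exp(c)


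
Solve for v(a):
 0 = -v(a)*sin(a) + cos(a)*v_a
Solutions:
 v(a) = C1/cos(a)


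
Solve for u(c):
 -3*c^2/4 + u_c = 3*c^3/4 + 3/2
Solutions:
 u(c) = C1 + 3*c^4/16 + c^3/4 + 3*c/2


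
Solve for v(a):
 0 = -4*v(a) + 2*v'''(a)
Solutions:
 v(a) = C3*exp(2^(1/3)*a) + (C1*sin(2^(1/3)*sqrt(3)*a/2) + C2*cos(2^(1/3)*sqrt(3)*a/2))*exp(-2^(1/3)*a/2)


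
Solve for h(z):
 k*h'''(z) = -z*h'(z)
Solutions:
 h(z) = C1 + Integral(C2*airyai(z*(-1/k)^(1/3)) + C3*airybi(z*(-1/k)^(1/3)), z)


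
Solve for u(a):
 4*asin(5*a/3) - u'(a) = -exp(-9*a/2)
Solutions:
 u(a) = C1 + 4*a*asin(5*a/3) + 4*sqrt(9 - 25*a^2)/5 - 2*exp(-9*a/2)/9


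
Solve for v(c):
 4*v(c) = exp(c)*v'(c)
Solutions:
 v(c) = C1*exp(-4*exp(-c))


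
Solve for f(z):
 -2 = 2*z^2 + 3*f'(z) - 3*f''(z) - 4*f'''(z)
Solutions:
 f(z) = C1 + C2*exp(z*(-3 + sqrt(57))/8) + C3*exp(-z*(3 + sqrt(57))/8) - 2*z^3/9 - 2*z^2/3 - 34*z/9


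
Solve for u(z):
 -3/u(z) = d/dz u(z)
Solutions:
 u(z) = -sqrt(C1 - 6*z)
 u(z) = sqrt(C1 - 6*z)


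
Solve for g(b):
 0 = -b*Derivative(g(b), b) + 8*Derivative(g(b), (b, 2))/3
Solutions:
 g(b) = C1 + C2*erfi(sqrt(3)*b/4)


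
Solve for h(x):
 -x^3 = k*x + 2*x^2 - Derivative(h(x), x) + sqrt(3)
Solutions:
 h(x) = C1 + k*x^2/2 + x^4/4 + 2*x^3/3 + sqrt(3)*x


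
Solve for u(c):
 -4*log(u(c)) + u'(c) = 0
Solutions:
 li(u(c)) = C1 + 4*c


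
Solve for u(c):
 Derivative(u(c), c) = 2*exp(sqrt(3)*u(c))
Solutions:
 u(c) = sqrt(3)*(2*log(-1/(C1 + 2*c)) - log(3))/6


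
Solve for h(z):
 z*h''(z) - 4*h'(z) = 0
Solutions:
 h(z) = C1 + C2*z^5


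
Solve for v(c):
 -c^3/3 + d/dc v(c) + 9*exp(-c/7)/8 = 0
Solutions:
 v(c) = C1 + c^4/12 + 63*exp(-c/7)/8


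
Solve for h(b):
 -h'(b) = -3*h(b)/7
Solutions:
 h(b) = C1*exp(3*b/7)


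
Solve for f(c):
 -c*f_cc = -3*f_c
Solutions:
 f(c) = C1 + C2*c^4


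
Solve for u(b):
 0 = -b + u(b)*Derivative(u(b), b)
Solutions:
 u(b) = -sqrt(C1 + b^2)
 u(b) = sqrt(C1 + b^2)


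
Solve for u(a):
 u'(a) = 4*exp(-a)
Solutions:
 u(a) = C1 - 4*exp(-a)


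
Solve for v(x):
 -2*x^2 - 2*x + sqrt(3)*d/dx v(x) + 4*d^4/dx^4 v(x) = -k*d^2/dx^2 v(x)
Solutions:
 v(x) = C1 + C2*exp(x*(k/((-sqrt(3) + 3*I)*(sqrt(k^3 + 81) + 9)^(1/3)) + sqrt(3)*(sqrt(k^3 + 81) + 9)^(1/3)/12 - I*(sqrt(k^3 + 81) + 9)^(1/3)/4)) + C3*exp(x*(-k/((sqrt(3) + 3*I)*(sqrt(k^3 + 81) + 9)^(1/3)) + sqrt(3)*(sqrt(k^3 + 81) + 9)^(1/3)/12 + I*(sqrt(k^3 + 81) + 9)^(1/3)/4)) + C4*exp(sqrt(3)*x*(k/(sqrt(k^3 + 81) + 9)^(1/3) - (sqrt(k^3 + 81) + 9)^(1/3))/6) + 4*sqrt(3)*k^2*x/9 - 2*k*x^2/3 - 2*k*x/3 + 2*sqrt(3)*x^3/9 + sqrt(3)*x^2/3


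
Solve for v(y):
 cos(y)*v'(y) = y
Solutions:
 v(y) = C1 + Integral(y/cos(y), y)


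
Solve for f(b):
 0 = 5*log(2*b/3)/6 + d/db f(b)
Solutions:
 f(b) = C1 - 5*b*log(b)/6 - 5*b*log(2)/6 + 5*b/6 + 5*b*log(3)/6


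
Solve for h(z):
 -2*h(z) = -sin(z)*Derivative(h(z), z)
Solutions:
 h(z) = C1*(cos(z) - 1)/(cos(z) + 1)


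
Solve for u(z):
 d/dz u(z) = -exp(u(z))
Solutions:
 u(z) = log(1/(C1 + z))


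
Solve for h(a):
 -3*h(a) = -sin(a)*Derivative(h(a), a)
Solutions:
 h(a) = C1*(cos(a) - 1)^(3/2)/(cos(a) + 1)^(3/2)


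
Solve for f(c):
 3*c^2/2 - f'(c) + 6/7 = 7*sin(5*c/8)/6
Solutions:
 f(c) = C1 + c^3/2 + 6*c/7 + 28*cos(5*c/8)/15


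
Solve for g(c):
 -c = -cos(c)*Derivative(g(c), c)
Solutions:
 g(c) = C1 + Integral(c/cos(c), c)


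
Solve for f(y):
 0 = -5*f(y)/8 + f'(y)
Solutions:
 f(y) = C1*exp(5*y/8)


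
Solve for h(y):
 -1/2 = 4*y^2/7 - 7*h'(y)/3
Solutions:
 h(y) = C1 + 4*y^3/49 + 3*y/14


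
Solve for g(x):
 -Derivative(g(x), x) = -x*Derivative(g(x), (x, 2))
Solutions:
 g(x) = C1 + C2*x^2


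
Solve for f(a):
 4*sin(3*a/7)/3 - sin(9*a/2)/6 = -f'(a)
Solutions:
 f(a) = C1 + 28*cos(3*a/7)/9 - cos(9*a/2)/27


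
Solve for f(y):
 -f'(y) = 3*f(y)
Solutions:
 f(y) = C1*exp(-3*y)


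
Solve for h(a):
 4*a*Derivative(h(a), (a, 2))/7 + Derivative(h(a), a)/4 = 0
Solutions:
 h(a) = C1 + C2*a^(9/16)


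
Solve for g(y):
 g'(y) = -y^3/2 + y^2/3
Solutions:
 g(y) = C1 - y^4/8 + y^3/9


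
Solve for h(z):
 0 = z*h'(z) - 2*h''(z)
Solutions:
 h(z) = C1 + C2*erfi(z/2)


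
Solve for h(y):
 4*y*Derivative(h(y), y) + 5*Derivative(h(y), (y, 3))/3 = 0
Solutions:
 h(y) = C1 + Integral(C2*airyai(-12^(1/3)*5^(2/3)*y/5) + C3*airybi(-12^(1/3)*5^(2/3)*y/5), y)


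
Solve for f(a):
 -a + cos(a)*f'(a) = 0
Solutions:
 f(a) = C1 + Integral(a/cos(a), a)


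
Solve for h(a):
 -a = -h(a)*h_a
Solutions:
 h(a) = -sqrt(C1 + a^2)
 h(a) = sqrt(C1 + a^2)


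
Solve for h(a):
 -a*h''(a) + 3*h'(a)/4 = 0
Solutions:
 h(a) = C1 + C2*a^(7/4)


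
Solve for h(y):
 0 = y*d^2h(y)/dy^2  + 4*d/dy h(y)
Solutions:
 h(y) = C1 + C2/y^3


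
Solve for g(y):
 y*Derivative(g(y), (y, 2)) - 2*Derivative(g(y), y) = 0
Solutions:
 g(y) = C1 + C2*y^3


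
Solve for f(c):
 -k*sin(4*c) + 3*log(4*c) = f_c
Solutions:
 f(c) = C1 + 3*c*log(c) - 3*c + 6*c*log(2) + k*cos(4*c)/4


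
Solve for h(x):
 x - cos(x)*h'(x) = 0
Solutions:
 h(x) = C1 + Integral(x/cos(x), x)


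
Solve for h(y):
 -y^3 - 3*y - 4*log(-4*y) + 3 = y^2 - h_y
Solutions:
 h(y) = C1 + y^4/4 + y^3/3 + 3*y^2/2 + 4*y*log(-y) + y*(-7 + 8*log(2))


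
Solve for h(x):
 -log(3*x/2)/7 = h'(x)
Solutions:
 h(x) = C1 - x*log(x)/7 - x*log(3)/7 + x*log(2)/7 + x/7


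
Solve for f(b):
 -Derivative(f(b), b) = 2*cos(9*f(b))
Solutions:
 f(b) = -asin((C1 + exp(36*b))/(C1 - exp(36*b)))/9 + pi/9
 f(b) = asin((C1 + exp(36*b))/(C1 - exp(36*b)))/9


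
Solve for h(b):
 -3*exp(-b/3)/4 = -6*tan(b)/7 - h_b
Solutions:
 h(b) = C1 - 3*log(tan(b)^2 + 1)/7 - 9*exp(-b/3)/4


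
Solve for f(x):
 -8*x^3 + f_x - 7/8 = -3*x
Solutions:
 f(x) = C1 + 2*x^4 - 3*x^2/2 + 7*x/8


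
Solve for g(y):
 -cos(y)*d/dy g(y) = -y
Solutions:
 g(y) = C1 + Integral(y/cos(y), y)


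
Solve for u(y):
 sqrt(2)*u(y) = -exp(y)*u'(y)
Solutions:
 u(y) = C1*exp(sqrt(2)*exp(-y))


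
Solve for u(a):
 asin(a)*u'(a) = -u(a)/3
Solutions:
 u(a) = C1*exp(-Integral(1/asin(a), a)/3)


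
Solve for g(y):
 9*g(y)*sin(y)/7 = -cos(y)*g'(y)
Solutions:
 g(y) = C1*cos(y)^(9/7)


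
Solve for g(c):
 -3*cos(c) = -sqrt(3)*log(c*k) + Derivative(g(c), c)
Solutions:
 g(c) = C1 + sqrt(3)*c*(log(c*k) - 1) - 3*sin(c)


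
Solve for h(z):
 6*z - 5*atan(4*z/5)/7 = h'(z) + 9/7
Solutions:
 h(z) = C1 + 3*z^2 - 5*z*atan(4*z/5)/7 - 9*z/7 + 25*log(16*z^2 + 25)/56


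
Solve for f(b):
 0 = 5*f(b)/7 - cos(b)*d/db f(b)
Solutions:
 f(b) = C1*(sin(b) + 1)^(5/14)/(sin(b) - 1)^(5/14)


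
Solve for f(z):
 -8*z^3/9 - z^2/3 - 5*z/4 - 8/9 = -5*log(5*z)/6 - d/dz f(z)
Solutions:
 f(z) = C1 + 2*z^4/9 + z^3/9 + 5*z^2/8 - 5*z*log(z)/6 - 5*z*log(5)/6 + 31*z/18


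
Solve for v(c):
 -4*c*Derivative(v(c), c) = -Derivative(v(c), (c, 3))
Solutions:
 v(c) = C1 + Integral(C2*airyai(2^(2/3)*c) + C3*airybi(2^(2/3)*c), c)


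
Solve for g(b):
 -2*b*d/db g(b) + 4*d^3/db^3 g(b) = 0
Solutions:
 g(b) = C1 + Integral(C2*airyai(2^(2/3)*b/2) + C3*airybi(2^(2/3)*b/2), b)


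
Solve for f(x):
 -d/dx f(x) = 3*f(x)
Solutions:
 f(x) = C1*exp(-3*x)


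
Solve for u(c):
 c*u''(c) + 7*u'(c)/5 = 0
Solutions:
 u(c) = C1 + C2/c^(2/5)


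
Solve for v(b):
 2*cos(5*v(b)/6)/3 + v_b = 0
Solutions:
 2*b/3 - 3*log(sin(5*v(b)/6) - 1)/5 + 3*log(sin(5*v(b)/6) + 1)/5 = C1


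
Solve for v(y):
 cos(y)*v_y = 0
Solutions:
 v(y) = C1


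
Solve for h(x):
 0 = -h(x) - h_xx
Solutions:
 h(x) = C1*sin(x) + C2*cos(x)


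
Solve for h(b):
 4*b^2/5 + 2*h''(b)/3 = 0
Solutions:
 h(b) = C1 + C2*b - b^4/10


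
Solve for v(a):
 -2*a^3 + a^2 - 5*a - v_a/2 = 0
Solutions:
 v(a) = C1 - a^4 + 2*a^3/3 - 5*a^2


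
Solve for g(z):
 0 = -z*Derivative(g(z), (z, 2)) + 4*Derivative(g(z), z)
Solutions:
 g(z) = C1 + C2*z^5


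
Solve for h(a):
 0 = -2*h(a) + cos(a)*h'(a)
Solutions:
 h(a) = C1*(sin(a) + 1)/(sin(a) - 1)


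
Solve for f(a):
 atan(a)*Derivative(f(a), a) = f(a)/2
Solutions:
 f(a) = C1*exp(Integral(1/atan(a), a)/2)


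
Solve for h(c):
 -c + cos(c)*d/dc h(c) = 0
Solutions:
 h(c) = C1 + Integral(c/cos(c), c)


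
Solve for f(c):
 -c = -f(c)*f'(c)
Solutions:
 f(c) = -sqrt(C1 + c^2)
 f(c) = sqrt(C1 + c^2)


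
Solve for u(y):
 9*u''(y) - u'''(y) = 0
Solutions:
 u(y) = C1 + C2*y + C3*exp(9*y)


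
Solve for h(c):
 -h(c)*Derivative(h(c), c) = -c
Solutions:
 h(c) = -sqrt(C1 + c^2)
 h(c) = sqrt(C1 + c^2)


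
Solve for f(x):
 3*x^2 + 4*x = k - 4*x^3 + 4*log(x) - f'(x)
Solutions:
 f(x) = C1 + k*x - x^4 - x^3 - 2*x^2 + 4*x*log(x) - 4*x


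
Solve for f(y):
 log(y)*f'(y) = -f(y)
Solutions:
 f(y) = C1*exp(-li(y))


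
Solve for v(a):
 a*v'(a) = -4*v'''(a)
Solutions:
 v(a) = C1 + Integral(C2*airyai(-2^(1/3)*a/2) + C3*airybi(-2^(1/3)*a/2), a)


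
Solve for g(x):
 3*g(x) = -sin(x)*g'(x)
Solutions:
 g(x) = C1*(cos(x) + 1)^(3/2)/(cos(x) - 1)^(3/2)


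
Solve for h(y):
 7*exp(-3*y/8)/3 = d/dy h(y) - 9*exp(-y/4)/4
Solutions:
 h(y) = C1 - 9*exp(-y/4) - 56*exp(-3*y/8)/9


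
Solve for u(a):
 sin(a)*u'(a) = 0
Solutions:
 u(a) = C1


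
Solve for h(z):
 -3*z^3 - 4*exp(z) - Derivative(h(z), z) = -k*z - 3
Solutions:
 h(z) = C1 + k*z^2/2 - 3*z^4/4 + 3*z - 4*exp(z)


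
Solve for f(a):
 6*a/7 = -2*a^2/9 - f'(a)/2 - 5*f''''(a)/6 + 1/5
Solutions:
 f(a) = C1 + C4*exp(-3^(1/3)*5^(2/3)*a/5) - 4*a^3/27 - 6*a^2/7 + 2*a/5 + (C2*sin(3^(5/6)*5^(2/3)*a/10) + C3*cos(3^(5/6)*5^(2/3)*a/10))*exp(3^(1/3)*5^(2/3)*a/10)


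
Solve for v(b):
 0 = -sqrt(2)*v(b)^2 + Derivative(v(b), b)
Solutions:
 v(b) = -1/(C1 + sqrt(2)*b)


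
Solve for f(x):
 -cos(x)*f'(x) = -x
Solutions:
 f(x) = C1 + Integral(x/cos(x), x)


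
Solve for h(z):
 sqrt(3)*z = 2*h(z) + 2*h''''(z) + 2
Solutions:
 h(z) = sqrt(3)*z/2 + (C1*sin(sqrt(2)*z/2) + C2*cos(sqrt(2)*z/2))*exp(-sqrt(2)*z/2) + (C3*sin(sqrt(2)*z/2) + C4*cos(sqrt(2)*z/2))*exp(sqrt(2)*z/2) - 1


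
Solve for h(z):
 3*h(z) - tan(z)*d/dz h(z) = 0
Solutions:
 h(z) = C1*sin(z)^3


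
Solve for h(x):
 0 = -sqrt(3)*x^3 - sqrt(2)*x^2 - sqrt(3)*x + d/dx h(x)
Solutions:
 h(x) = C1 + sqrt(3)*x^4/4 + sqrt(2)*x^3/3 + sqrt(3)*x^2/2


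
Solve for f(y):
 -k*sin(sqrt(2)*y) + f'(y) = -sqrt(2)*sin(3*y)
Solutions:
 f(y) = C1 - sqrt(2)*k*cos(sqrt(2)*y)/2 + sqrt(2)*cos(3*y)/3


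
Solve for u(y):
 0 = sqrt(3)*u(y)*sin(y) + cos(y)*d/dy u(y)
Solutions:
 u(y) = C1*cos(y)^(sqrt(3))


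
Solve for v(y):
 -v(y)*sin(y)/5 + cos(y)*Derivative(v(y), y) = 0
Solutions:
 v(y) = C1/cos(y)^(1/5)


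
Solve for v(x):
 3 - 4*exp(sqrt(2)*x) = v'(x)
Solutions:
 v(x) = C1 + 3*x - 2*sqrt(2)*exp(sqrt(2)*x)


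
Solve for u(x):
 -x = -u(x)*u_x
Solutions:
 u(x) = -sqrt(C1 + x^2)
 u(x) = sqrt(C1 + x^2)


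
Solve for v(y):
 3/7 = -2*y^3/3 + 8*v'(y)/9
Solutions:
 v(y) = C1 + 3*y^4/16 + 27*y/56


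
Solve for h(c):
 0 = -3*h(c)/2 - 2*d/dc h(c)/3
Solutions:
 h(c) = C1*exp(-9*c/4)


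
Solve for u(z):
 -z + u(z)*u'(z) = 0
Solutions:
 u(z) = -sqrt(C1 + z^2)
 u(z) = sqrt(C1 + z^2)


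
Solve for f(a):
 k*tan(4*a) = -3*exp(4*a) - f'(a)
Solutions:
 f(a) = C1 + k*log(cos(4*a))/4 - 3*exp(4*a)/4


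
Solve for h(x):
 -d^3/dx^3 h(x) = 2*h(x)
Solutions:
 h(x) = C3*exp(-2^(1/3)*x) + (C1*sin(2^(1/3)*sqrt(3)*x/2) + C2*cos(2^(1/3)*sqrt(3)*x/2))*exp(2^(1/3)*x/2)


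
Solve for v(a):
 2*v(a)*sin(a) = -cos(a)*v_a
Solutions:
 v(a) = C1*cos(a)^2


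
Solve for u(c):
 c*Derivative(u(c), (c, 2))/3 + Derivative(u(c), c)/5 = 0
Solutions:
 u(c) = C1 + C2*c^(2/5)


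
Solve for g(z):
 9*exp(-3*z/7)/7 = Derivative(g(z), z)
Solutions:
 g(z) = C1 - 3*exp(-3*z/7)


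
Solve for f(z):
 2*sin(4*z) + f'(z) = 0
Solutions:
 f(z) = C1 + cos(4*z)/2


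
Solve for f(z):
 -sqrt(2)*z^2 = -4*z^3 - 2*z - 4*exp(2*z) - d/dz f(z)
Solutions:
 f(z) = C1 - z^4 + sqrt(2)*z^3/3 - z^2 - 2*exp(2*z)


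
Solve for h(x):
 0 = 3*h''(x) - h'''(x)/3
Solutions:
 h(x) = C1 + C2*x + C3*exp(9*x)


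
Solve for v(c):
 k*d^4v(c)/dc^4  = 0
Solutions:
 v(c) = C1 + C2*c + C3*c^2 + C4*c^3


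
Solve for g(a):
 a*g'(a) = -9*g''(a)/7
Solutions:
 g(a) = C1 + C2*erf(sqrt(14)*a/6)


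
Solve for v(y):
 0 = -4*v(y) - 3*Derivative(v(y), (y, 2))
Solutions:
 v(y) = C1*sin(2*sqrt(3)*y/3) + C2*cos(2*sqrt(3)*y/3)


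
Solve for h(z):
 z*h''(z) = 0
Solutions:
 h(z) = C1 + C2*z


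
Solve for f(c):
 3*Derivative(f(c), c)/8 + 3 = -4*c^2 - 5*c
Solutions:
 f(c) = C1 - 32*c^3/9 - 20*c^2/3 - 8*c


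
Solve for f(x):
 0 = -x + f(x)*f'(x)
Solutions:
 f(x) = -sqrt(C1 + x^2)
 f(x) = sqrt(C1 + x^2)


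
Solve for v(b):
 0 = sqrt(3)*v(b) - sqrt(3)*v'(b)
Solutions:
 v(b) = C1*exp(b)


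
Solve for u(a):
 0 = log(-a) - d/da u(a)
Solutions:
 u(a) = C1 + a*log(-a) - a


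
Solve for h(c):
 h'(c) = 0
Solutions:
 h(c) = C1


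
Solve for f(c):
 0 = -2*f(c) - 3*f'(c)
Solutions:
 f(c) = C1*exp(-2*c/3)


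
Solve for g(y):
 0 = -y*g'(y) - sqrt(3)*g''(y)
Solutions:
 g(y) = C1 + C2*erf(sqrt(2)*3^(3/4)*y/6)


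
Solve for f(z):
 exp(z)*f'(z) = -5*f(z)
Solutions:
 f(z) = C1*exp(5*exp(-z))


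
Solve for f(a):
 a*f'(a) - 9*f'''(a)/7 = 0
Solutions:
 f(a) = C1 + Integral(C2*airyai(21^(1/3)*a/3) + C3*airybi(21^(1/3)*a/3), a)


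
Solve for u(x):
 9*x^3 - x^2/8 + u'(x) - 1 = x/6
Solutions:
 u(x) = C1 - 9*x^4/4 + x^3/24 + x^2/12 + x


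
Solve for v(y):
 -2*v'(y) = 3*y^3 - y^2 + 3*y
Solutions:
 v(y) = C1 - 3*y^4/8 + y^3/6 - 3*y^2/4


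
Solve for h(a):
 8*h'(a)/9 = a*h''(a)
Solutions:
 h(a) = C1 + C2*a^(17/9)


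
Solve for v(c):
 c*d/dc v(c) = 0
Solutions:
 v(c) = C1


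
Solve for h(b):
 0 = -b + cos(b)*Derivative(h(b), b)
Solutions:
 h(b) = C1 + Integral(b/cos(b), b)


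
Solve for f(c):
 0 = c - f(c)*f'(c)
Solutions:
 f(c) = -sqrt(C1 + c^2)
 f(c) = sqrt(C1 + c^2)


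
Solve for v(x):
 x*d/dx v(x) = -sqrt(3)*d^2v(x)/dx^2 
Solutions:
 v(x) = C1 + C2*erf(sqrt(2)*3^(3/4)*x/6)


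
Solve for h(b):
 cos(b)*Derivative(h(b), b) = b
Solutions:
 h(b) = C1 + Integral(b/cos(b), b)


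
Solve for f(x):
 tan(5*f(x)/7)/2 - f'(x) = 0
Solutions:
 f(x) = -7*asin(C1*exp(5*x/14))/5 + 7*pi/5
 f(x) = 7*asin(C1*exp(5*x/14))/5


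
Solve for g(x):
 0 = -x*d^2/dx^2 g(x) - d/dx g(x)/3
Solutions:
 g(x) = C1 + C2*x^(2/3)


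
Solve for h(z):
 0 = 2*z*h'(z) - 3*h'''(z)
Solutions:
 h(z) = C1 + Integral(C2*airyai(2^(1/3)*3^(2/3)*z/3) + C3*airybi(2^(1/3)*3^(2/3)*z/3), z)


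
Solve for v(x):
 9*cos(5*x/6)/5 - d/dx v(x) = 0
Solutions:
 v(x) = C1 + 54*sin(5*x/6)/25


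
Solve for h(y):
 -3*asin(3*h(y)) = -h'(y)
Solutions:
 Integral(1/asin(3*_y), (_y, h(y))) = C1 + 3*y


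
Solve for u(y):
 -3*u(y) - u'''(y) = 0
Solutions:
 u(y) = C3*exp(-3^(1/3)*y) + (C1*sin(3^(5/6)*y/2) + C2*cos(3^(5/6)*y/2))*exp(3^(1/3)*y/2)


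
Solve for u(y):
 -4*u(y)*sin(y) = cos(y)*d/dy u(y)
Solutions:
 u(y) = C1*cos(y)^4


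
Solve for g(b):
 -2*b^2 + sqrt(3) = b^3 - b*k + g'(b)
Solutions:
 g(b) = C1 - b^4/4 - 2*b^3/3 + b^2*k/2 + sqrt(3)*b


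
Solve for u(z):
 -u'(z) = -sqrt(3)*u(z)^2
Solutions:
 u(z) = -1/(C1 + sqrt(3)*z)


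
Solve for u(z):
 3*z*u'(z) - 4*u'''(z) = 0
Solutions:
 u(z) = C1 + Integral(C2*airyai(6^(1/3)*z/2) + C3*airybi(6^(1/3)*z/2), z)


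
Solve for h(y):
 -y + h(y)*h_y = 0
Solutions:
 h(y) = -sqrt(C1 + y^2)
 h(y) = sqrt(C1 + y^2)


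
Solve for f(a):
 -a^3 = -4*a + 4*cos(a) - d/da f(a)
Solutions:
 f(a) = C1 + a^4/4 - 2*a^2 + 4*sin(a)


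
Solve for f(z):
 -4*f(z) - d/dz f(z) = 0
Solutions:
 f(z) = C1*exp(-4*z)


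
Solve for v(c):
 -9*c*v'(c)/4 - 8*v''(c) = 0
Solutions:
 v(c) = C1 + C2*erf(3*c/8)


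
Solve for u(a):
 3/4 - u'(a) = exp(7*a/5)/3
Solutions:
 u(a) = C1 + 3*a/4 - 5*exp(7*a/5)/21


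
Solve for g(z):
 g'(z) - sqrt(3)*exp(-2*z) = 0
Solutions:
 g(z) = C1 - sqrt(3)*exp(-2*z)/2


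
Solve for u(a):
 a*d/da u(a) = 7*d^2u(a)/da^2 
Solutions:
 u(a) = C1 + C2*erfi(sqrt(14)*a/14)


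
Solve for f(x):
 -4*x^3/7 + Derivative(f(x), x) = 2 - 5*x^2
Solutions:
 f(x) = C1 + x^4/7 - 5*x^3/3 + 2*x


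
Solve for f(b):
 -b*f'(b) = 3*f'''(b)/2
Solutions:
 f(b) = C1 + Integral(C2*airyai(-2^(1/3)*3^(2/3)*b/3) + C3*airybi(-2^(1/3)*3^(2/3)*b/3), b)


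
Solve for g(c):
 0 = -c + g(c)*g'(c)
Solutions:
 g(c) = -sqrt(C1 + c^2)
 g(c) = sqrt(C1 + c^2)


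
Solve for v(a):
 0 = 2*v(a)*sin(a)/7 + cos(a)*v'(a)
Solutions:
 v(a) = C1*cos(a)^(2/7)


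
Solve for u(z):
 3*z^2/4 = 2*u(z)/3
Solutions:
 u(z) = 9*z^2/8


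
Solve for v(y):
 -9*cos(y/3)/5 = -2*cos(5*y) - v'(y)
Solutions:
 v(y) = C1 + 27*sin(y/3)/5 - 2*sin(5*y)/5


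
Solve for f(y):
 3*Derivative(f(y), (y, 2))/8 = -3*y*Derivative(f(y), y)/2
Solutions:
 f(y) = C1 + C2*erf(sqrt(2)*y)


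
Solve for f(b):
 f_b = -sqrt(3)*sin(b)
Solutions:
 f(b) = C1 + sqrt(3)*cos(b)


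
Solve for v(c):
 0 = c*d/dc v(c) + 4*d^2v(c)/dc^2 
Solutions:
 v(c) = C1 + C2*erf(sqrt(2)*c/4)


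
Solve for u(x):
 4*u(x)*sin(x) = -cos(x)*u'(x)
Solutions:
 u(x) = C1*cos(x)^4


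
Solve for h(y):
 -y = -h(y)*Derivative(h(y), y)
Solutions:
 h(y) = -sqrt(C1 + y^2)
 h(y) = sqrt(C1 + y^2)


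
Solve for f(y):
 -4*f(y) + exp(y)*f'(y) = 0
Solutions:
 f(y) = C1*exp(-4*exp(-y))


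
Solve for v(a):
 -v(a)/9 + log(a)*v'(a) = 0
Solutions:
 v(a) = C1*exp(li(a)/9)


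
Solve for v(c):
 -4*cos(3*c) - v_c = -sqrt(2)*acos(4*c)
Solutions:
 v(c) = C1 + sqrt(2)*(c*acos(4*c) - sqrt(1 - 16*c^2)/4) - 4*sin(3*c)/3


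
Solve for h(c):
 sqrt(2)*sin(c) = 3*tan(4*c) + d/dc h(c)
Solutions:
 h(c) = C1 + 3*log(cos(4*c))/4 - sqrt(2)*cos(c)


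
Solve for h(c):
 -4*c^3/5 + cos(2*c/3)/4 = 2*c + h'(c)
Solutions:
 h(c) = C1 - c^4/5 - c^2 + 3*sin(2*c/3)/8


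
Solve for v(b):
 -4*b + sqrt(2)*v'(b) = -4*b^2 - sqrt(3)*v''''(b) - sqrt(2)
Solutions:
 v(b) = C1 + C4*exp(-2^(1/6)*3^(5/6)*b/3) - 2*sqrt(2)*b^3/3 + sqrt(2)*b^2 - b + (C2*sin(2^(1/6)*3^(1/3)*b/2) + C3*cos(2^(1/6)*3^(1/3)*b/2))*exp(2^(1/6)*3^(5/6)*b/6)


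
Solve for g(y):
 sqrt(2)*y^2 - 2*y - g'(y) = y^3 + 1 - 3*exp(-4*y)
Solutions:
 g(y) = C1 - y^4/4 + sqrt(2)*y^3/3 - y^2 - y - 3*exp(-4*y)/4


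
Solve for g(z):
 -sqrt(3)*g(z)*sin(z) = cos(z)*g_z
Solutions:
 g(z) = C1*cos(z)^(sqrt(3))


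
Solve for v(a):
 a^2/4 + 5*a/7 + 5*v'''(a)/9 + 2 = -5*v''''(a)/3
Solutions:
 v(a) = C1 + C2*a + C3*a^2 + C4*exp(-a/3) - 3*a^5/400 + 33*a^4/560 - 183*a^3/140


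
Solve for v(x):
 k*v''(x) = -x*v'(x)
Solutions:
 v(x) = C1 + C2*sqrt(k)*erf(sqrt(2)*x*sqrt(1/k)/2)


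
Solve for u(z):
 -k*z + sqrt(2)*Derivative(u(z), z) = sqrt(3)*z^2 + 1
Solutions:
 u(z) = C1 + sqrt(2)*k*z^2/4 + sqrt(6)*z^3/6 + sqrt(2)*z/2


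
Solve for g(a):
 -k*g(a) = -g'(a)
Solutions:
 g(a) = C1*exp(a*k)


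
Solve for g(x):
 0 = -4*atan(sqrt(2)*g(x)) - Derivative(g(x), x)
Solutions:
 Integral(1/atan(sqrt(2)*_y), (_y, g(x))) = C1 - 4*x


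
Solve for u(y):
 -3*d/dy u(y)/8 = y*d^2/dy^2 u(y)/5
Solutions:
 u(y) = C1 + C2/y^(7/8)


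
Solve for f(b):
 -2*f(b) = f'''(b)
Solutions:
 f(b) = C3*exp(-2^(1/3)*b) + (C1*sin(2^(1/3)*sqrt(3)*b/2) + C2*cos(2^(1/3)*sqrt(3)*b/2))*exp(2^(1/3)*b/2)


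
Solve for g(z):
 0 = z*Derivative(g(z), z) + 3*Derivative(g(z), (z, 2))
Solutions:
 g(z) = C1 + C2*erf(sqrt(6)*z/6)


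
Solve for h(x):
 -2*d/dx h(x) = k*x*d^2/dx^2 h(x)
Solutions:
 h(x) = C1 + x^(((re(k) - 2)*re(k) + im(k)^2)/(re(k)^2 + im(k)^2))*(C2*sin(2*log(x)*Abs(im(k))/(re(k)^2 + im(k)^2)) + C3*cos(2*log(x)*im(k)/(re(k)^2 + im(k)^2)))


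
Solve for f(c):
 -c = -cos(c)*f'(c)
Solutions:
 f(c) = C1 + Integral(c/cos(c), c)


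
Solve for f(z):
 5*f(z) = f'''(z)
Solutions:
 f(z) = C3*exp(5^(1/3)*z) + (C1*sin(sqrt(3)*5^(1/3)*z/2) + C2*cos(sqrt(3)*5^(1/3)*z/2))*exp(-5^(1/3)*z/2)


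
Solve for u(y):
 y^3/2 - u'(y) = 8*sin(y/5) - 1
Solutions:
 u(y) = C1 + y^4/8 + y + 40*cos(y/5)


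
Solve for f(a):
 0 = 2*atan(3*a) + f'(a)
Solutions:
 f(a) = C1 - 2*a*atan(3*a) + log(9*a^2 + 1)/3


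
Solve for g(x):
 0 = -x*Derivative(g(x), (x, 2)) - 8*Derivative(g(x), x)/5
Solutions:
 g(x) = C1 + C2/x^(3/5)


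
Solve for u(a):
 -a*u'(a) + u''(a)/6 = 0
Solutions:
 u(a) = C1 + C2*erfi(sqrt(3)*a)


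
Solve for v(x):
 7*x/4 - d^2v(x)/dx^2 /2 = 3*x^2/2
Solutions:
 v(x) = C1 + C2*x - x^4/4 + 7*x^3/12


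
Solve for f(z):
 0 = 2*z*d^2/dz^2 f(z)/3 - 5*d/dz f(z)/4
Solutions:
 f(z) = C1 + C2*z^(23/8)


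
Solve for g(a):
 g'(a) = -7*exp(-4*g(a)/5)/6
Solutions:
 g(a) = 5*log(-I*(C1 - 14*a/15)^(1/4))
 g(a) = 5*log(I*(C1 - 14*a/15)^(1/4))
 g(a) = 5*log(-(C1 - 14*a/15)^(1/4))
 g(a) = 5*log(C1 - 14*a/15)/4


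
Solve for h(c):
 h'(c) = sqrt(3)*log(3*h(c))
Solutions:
 -sqrt(3)*Integral(1/(log(_y) + log(3)), (_y, h(c)))/3 = C1 - c


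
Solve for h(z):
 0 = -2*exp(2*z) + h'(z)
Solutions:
 h(z) = C1 + exp(2*z)


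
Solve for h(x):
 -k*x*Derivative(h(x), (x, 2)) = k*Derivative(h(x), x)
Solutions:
 h(x) = C1 + C2*log(x)


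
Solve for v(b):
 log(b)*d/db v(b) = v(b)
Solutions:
 v(b) = C1*exp(li(b))


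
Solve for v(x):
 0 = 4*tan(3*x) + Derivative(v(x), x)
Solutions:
 v(x) = C1 + 4*log(cos(3*x))/3


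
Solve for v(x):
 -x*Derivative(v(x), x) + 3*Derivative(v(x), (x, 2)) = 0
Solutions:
 v(x) = C1 + C2*erfi(sqrt(6)*x/6)


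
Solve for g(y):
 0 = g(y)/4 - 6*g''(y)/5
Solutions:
 g(y) = C1*exp(-sqrt(30)*y/12) + C2*exp(sqrt(30)*y/12)


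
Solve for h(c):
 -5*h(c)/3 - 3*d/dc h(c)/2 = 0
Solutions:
 h(c) = C1*exp(-10*c/9)


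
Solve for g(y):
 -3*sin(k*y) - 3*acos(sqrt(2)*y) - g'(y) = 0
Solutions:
 g(y) = C1 - 3*y*acos(sqrt(2)*y) + 3*sqrt(2)*sqrt(1 - 2*y^2)/2 - 3*Piecewise((-cos(k*y)/k, Ne(k, 0)), (0, True))


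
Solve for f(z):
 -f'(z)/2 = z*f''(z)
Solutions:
 f(z) = C1 + C2*sqrt(z)


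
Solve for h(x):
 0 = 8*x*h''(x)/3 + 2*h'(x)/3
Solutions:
 h(x) = C1 + C2*x^(3/4)


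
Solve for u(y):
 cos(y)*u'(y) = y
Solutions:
 u(y) = C1 + Integral(y/cos(y), y)


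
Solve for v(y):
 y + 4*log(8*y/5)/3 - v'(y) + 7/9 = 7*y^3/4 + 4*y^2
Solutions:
 v(y) = C1 - 7*y^4/16 - 4*y^3/3 + y^2/2 + 4*y*log(y)/3 - 4*y*log(5)/3 - 5*y/9 + 4*y*log(2)


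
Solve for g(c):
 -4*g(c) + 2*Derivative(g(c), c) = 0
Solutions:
 g(c) = C1*exp(2*c)


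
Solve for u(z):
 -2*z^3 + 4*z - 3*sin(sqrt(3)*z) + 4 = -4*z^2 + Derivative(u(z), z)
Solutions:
 u(z) = C1 - z^4/2 + 4*z^3/3 + 2*z^2 + 4*z + sqrt(3)*cos(sqrt(3)*z)


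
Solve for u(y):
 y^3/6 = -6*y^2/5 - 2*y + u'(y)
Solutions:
 u(y) = C1 + y^4/24 + 2*y^3/5 + y^2


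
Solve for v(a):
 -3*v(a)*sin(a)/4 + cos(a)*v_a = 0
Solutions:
 v(a) = C1/cos(a)^(3/4)


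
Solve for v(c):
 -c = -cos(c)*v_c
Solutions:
 v(c) = C1 + Integral(c/cos(c), c)


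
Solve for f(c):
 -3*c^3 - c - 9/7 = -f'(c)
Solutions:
 f(c) = C1 + 3*c^4/4 + c^2/2 + 9*c/7


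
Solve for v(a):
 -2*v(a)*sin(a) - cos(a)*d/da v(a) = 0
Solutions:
 v(a) = C1*cos(a)^2


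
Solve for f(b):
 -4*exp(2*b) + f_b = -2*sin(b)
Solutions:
 f(b) = C1 + 2*exp(2*b) + 2*cos(b)


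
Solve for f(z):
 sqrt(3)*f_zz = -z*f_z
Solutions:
 f(z) = C1 + C2*erf(sqrt(2)*3^(3/4)*z/6)


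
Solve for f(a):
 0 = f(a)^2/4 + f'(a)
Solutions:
 f(a) = 4/(C1 + a)
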